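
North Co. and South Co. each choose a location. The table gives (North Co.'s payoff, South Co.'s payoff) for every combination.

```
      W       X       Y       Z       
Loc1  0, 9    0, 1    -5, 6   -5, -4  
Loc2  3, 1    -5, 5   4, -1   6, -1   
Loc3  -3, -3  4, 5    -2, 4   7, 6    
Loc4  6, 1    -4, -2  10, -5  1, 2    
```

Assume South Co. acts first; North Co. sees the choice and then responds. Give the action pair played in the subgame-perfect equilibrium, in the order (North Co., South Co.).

(Loc3, Z)

Work backward from North Co.'s decision.
- W: North Co. compares 0, 3, -3, 6 and picks Loc4; South Co. would get 1.
- X: North Co. compares 0, -5, 4, -4 and picks Loc3; South Co. would get 5.
- Y: North Co. compares -5, 4, -2, 10 and picks Loc4; South Co. would get -5.
- Z: North Co. compares -5, 6, 7, 1 and picks Loc3; South Co. would get 6.
South Co.'s induced payoffs are 1, 5, -5, 6, so South Co. commits to Z. Subgame-perfect outcome: (Loc3, Z) with payoffs (7, 6).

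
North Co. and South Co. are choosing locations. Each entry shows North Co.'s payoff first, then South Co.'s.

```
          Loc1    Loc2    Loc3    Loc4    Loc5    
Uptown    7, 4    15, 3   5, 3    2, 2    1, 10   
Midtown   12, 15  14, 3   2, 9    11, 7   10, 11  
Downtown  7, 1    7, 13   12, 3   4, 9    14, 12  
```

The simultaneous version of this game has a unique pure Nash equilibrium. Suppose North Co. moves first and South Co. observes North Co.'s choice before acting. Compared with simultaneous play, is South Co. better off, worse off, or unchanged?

unchanged

South Co. best-responds to each possible North Co. move:
- Uptown: South Co. compares 4, 3, 3, 2, 10 and picks Loc5; North Co. would get 1.
- Midtown: South Co. compares 15, 3, 9, 7, 11 and picks Loc1; North Co. would get 12.
- Downtown: South Co. compares 1, 13, 3, 9, 12 and picks Loc2; North Co. would get 7.
North Co.'s induced payoffs are 1, 12, 7, so North Co. commits to Midtown. Subgame-perfect outcome: (Midtown, Loc1) with payoffs (12, 15).
Now find the simultaneous Nash equilibrium.
North Co.'s best replies: Loc1→Midtown; Loc2→Uptown; Loc3→Downtown; Loc4→Midtown; Loc5→Downtown.
South Co.'s best replies: Uptown→Loc5; Midtown→Loc1; Downtown→Loc2.
Only (Midtown, Loc1) has each player best-responding; Nash payoffs (12, 15).
South Co. earns 15 sequentially versus 15 at the Nash outcome: unchanged.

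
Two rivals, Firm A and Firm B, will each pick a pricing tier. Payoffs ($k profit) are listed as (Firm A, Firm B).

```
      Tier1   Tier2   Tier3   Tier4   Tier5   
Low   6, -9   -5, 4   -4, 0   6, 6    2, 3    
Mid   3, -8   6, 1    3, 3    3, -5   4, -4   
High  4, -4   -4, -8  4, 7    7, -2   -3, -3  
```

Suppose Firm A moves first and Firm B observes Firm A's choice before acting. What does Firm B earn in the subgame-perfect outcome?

Backward induction with Firm A moving first.
- Low → Firm B plays Tier4 (best of -9, 4, 0, 6, 3); Firm A gets 6.
- Mid → Firm B plays Tier3 (best of -8, 1, 3, -5, -4); Firm A gets 3.
- High → Firm B plays Tier3 (best of -4, -8, 7, -2, -3); Firm A gets 4.
Firm A's induced payoffs are 6, 3, 4, so Firm A commits to Low. Subgame-perfect outcome: (Low, Tier4) with payoffs (6, 6).

6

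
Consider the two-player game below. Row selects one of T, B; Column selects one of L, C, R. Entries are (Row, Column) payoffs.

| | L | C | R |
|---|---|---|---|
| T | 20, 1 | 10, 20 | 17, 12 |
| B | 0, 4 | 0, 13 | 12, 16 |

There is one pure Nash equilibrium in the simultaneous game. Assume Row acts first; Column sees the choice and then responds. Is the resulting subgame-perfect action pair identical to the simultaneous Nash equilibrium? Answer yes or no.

no

Work backward from Column's decision.
- T: BR = C, leader payoff 10.
- B: BR = R, leader payoff 12.
Maximizing over 10, 12, Row chooses B. Subgame-perfect outcome: (B, R) with payoffs (12, 16).
Now find the simultaneous Nash equilibrium.
Row's best replies: L→T; C→T; R→T.
Column's best replies: T→C; B→R.
Only (T, C) has each player best-responding; Nash payoffs (10, 20).
Sequential outcome (B, R) differs from the Nash profile (T, C).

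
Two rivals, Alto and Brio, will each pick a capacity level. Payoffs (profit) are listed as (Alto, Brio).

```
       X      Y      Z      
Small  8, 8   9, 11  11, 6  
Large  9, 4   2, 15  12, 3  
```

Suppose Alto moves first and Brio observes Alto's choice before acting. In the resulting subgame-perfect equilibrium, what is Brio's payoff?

Backward induction with Alto moving first.
- Small: BR = Y, leader payoff 9.
- Large: BR = Y, leader payoff 2.
Alto's induced payoffs are 9, 2, so Alto commits to Small. Subgame-perfect outcome: (Small, Y) with payoffs (9, 11).

11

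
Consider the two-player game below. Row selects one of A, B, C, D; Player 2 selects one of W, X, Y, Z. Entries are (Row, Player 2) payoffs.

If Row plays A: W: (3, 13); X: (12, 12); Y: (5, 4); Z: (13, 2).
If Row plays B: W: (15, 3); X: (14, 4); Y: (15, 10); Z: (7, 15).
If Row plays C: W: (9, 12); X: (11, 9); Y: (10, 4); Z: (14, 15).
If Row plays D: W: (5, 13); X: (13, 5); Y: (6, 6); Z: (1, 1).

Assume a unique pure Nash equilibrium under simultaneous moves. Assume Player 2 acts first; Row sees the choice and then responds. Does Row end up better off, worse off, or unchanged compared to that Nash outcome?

unchanged

Solve by backward induction (Player 2 leads).
- W: BR = B, leader payoff 3.
- X: BR = B, leader payoff 4.
- Y: BR = B, leader payoff 10.
- Z: BR = C, leader payoff 15.
Player 2's induced payoffs are 3, 4, 10, 15, so Player 2 commits to Z. Subgame-perfect outcome: (C, Z) with payoffs (14, 15).
For the simultaneous game, intersect best replies.
Row's best replies: W→B; X→B; Y→B; Z→C.
Player 2's best replies: A→W; B→Z; C→Z; D→W.
Only (C, Z) has each player best-responding; Nash payoffs (14, 15).
Row earns 14 sequentially versus 14 at the Nash outcome: unchanged.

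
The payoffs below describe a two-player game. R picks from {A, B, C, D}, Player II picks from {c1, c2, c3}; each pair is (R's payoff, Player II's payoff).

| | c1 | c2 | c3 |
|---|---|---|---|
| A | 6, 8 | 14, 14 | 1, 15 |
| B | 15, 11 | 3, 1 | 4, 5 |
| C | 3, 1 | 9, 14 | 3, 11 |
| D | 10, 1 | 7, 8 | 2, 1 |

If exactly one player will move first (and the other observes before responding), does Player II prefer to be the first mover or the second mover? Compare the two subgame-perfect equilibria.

If R leads: Player II's best replies are A→c3, B→c1, C→c2, D→c2; R's induced payoffs 1, 15, 9, 7; outcome (B, c1), payoffs (15, 11).
If Player II leads: R's best replies are c1→B, c2→A, c3→B; Player II's induced payoffs 11, 14, 5; outcome (A, c2), payoffs (14, 14).
Player II gets 14 moving first and 11 moving second, so Player II prefers to move first.

first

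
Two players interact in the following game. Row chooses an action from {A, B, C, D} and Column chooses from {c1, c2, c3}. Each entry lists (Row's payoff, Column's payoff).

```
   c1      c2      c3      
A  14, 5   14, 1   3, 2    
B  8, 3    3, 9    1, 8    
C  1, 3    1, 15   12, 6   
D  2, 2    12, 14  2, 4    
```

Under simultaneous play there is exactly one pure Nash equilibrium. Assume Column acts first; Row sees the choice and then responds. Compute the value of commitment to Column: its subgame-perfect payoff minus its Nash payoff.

Work backward from Row's decision.
- c1: Row compares 14, 8, 1, 2 and picks A; Column would get 5.
- c2: Row compares 14, 3, 1, 12 and picks A; Column would get 1.
- c3: Row compares 3, 1, 12, 2 and picks C; Column would get 6.
Maximizing over 5, 1, 6, Column chooses c3. Subgame-perfect outcome: (C, c3) with payoffs (12, 6).
For the simultaneous game, intersect best replies.
Row's best replies: c1→A; c2→A; c3→C.
Column's best replies: A→c1; B→c2; C→c2; D→c2.
The unique mutual best reply is (A, c1), giving (14, 5).
Column's commitment gain: 6 − 5 = 1.

1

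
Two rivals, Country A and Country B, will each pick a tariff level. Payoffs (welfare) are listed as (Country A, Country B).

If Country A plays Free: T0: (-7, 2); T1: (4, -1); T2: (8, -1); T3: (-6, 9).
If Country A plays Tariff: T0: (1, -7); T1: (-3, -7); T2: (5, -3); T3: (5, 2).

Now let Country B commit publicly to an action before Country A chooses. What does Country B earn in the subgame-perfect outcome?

2

Solve by backward induction (Country B leads).
- T0: Country A compares -7, 1 and picks Tariff; Country B would get -7.
- T1: Country A compares 4, -3 and picks Free; Country B would get -1.
- T2: Country A compares 8, 5 and picks Free; Country B would get -1.
- T3: Country A compares -6, 5 and picks Tariff; Country B would get 2.
Country B's induced payoffs are -7, -1, -1, 2, so Country B commits to T3. Subgame-perfect outcome: (Tariff, T3) with payoffs (5, 2).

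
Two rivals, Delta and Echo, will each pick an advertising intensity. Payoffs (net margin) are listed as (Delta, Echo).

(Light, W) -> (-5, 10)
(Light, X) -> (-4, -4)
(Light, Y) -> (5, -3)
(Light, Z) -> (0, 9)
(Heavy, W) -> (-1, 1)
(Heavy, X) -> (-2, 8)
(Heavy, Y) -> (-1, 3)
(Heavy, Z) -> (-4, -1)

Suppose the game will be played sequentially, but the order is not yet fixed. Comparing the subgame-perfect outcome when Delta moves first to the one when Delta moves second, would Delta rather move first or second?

If Delta leads: Echo's best replies are Light→W, Heavy→X; Delta's induced payoffs -5, -2; outcome (Heavy, X), payoffs (-2, 8).
If Echo leads: Delta's best replies are W→Heavy, X→Heavy, Y→Light, Z→Light; Echo's induced payoffs 1, 8, -3, 9; outcome (Light, Z), payoffs (0, 9).
Delta gets -2 moving first and 0 moving second, so Delta prefers to move second.

second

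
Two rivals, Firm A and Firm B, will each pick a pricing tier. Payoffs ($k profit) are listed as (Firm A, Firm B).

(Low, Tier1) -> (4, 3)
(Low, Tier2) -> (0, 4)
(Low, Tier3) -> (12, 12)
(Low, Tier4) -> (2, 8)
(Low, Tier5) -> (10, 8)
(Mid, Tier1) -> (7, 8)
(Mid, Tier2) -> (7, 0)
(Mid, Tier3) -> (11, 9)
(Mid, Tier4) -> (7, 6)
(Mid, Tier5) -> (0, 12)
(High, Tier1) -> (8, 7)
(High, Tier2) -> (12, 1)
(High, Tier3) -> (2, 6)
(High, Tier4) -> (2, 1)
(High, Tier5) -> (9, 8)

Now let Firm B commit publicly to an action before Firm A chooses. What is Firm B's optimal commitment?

Solve by backward induction (Firm B leads).
- Tier1 → Firm A plays High (best of 4, 7, 8); Firm B gets 7.
- Tier2 → Firm A plays High (best of 0, 7, 12); Firm B gets 1.
- Tier3 → Firm A plays Low (best of 12, 11, 2); Firm B gets 12.
- Tier4 → Firm A plays Mid (best of 2, 7, 2); Firm B gets 6.
- Tier5 → Firm A plays Low (best of 10, 0, 9); Firm B gets 8.
Among 7, 1, 12, 6, 8, the best is 12 at Tier3. Subgame-perfect outcome: (Low, Tier3) with payoffs (12, 12).

Tier3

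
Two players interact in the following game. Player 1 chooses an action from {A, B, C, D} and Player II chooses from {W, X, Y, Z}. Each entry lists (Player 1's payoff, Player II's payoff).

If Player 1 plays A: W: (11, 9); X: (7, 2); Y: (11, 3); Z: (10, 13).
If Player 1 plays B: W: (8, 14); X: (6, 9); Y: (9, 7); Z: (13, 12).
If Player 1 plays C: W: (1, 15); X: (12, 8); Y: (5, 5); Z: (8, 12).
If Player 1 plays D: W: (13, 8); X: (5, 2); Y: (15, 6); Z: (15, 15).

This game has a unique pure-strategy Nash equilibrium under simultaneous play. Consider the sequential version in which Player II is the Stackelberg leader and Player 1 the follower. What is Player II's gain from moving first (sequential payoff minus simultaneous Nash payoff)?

Backward induction with Player II moving first.
- W → Player 1 plays D (best of 11, 8, 1, 13); Player II gets 8.
- X → Player 1 plays C (best of 7, 6, 12, 5); Player II gets 8.
- Y → Player 1 plays D (best of 11, 9, 5, 15); Player II gets 6.
- Z → Player 1 plays D (best of 10, 13, 8, 15); Player II gets 15.
Player II's induced payoffs are 8, 8, 6, 15, so Player II commits to Z. Subgame-perfect outcome: (D, Z) with payoffs (15, 15).
For the simultaneous game, intersect best replies.
Player 1's best replies: W→D; X→C; Y→D; Z→D.
Player II's best replies: A→Z; B→W; C→W; D→Z.
Only (D, Z) has each player best-responding; Nash payoffs (15, 15).
Player II's commitment gain: 15 − 15 = 0.

0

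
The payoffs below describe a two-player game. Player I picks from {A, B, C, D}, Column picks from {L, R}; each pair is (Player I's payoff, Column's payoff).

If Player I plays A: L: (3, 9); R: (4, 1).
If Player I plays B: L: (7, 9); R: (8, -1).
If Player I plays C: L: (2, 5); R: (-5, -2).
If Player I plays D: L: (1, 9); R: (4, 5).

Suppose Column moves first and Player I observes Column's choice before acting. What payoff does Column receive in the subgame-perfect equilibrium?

Solve by backward induction (Column leads).
- L: BR = B, leader payoff 9.
- R: BR = B, leader payoff -1.
Maximizing over 9, -1, Column chooses L. Subgame-perfect outcome: (B, L) with payoffs (7, 9).

9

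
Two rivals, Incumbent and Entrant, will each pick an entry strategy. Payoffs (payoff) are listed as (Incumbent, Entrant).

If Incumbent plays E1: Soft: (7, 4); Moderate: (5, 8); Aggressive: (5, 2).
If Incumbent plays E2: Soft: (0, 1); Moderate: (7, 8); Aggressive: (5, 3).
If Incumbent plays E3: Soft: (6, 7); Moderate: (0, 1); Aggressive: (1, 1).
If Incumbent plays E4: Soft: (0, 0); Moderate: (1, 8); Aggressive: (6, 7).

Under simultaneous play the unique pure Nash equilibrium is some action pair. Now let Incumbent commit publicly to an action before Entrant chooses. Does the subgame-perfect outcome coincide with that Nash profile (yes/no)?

Entrant best-responds to each possible Incumbent move:
- E1: Entrant compares 4, 8, 2 and picks Moderate; Incumbent would get 5.
- E2: Entrant compares 1, 8, 3 and picks Moderate; Incumbent would get 7.
- E3: Entrant compares 7, 1, 1 and picks Soft; Incumbent would get 6.
- E4: Entrant compares 0, 8, 7 and picks Moderate; Incumbent would get 1.
Among 5, 7, 6, 1, the best is 7 at E2. Subgame-perfect outcome: (E2, Moderate) with payoffs (7, 8).
For the simultaneous game, intersect best replies.
Incumbent's best replies: Soft→E1; Moderate→E2; Aggressive→E4.
Entrant's best replies: E1→Moderate; E2→Moderate; E3→Soft; E4→Moderate.
The unique mutual best reply is (E2, Moderate), giving (7, 8).
Sequential outcome (E2, Moderate) coincides with the Nash profile (E2, Moderate).

yes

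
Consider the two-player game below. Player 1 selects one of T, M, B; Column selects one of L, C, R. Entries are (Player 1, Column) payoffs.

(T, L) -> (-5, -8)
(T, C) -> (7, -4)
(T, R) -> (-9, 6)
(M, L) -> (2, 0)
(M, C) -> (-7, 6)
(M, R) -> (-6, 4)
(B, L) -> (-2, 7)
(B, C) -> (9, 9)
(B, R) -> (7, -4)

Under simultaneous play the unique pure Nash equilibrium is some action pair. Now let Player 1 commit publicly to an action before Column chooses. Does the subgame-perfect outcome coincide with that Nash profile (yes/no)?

yes

Backward induction with Player 1 moving first.
- T: BR = R, leader payoff -9.
- M: BR = C, leader payoff -7.
- B: BR = C, leader payoff 9.
Maximizing over -9, -7, 9, Player 1 chooses B. Subgame-perfect outcome: (B, C) with payoffs (9, 9).
For the simultaneous game, intersect best replies.
Player 1's best replies: L→M; C→B; R→B.
Column's best replies: T→R; M→C; B→C.
The unique mutual best reply is (B, C), giving (9, 9).
Sequential outcome (B, C) coincides with the Nash profile (B, C).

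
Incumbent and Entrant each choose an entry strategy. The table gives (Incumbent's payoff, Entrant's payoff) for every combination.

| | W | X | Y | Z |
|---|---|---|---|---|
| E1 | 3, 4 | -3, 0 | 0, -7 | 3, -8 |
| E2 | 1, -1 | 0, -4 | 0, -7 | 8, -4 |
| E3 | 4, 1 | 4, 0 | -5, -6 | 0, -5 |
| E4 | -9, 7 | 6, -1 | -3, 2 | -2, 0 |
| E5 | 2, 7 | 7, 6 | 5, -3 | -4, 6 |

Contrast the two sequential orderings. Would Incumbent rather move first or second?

second

If Incumbent leads: Entrant's best replies are E1→W, E2→W, E3→W, E4→W, E5→W; Incumbent's induced payoffs 3, 1, 4, -9, 2; outcome (E3, W), payoffs (4, 1).
If Entrant leads: Incumbent's best replies are W→E3, X→E5, Y→E5, Z→E2; Entrant's induced payoffs 1, 6, -3, -4; outcome (E5, X), payoffs (7, 6).
Incumbent gets 4 moving first and 7 moving second, so Incumbent prefers to move second.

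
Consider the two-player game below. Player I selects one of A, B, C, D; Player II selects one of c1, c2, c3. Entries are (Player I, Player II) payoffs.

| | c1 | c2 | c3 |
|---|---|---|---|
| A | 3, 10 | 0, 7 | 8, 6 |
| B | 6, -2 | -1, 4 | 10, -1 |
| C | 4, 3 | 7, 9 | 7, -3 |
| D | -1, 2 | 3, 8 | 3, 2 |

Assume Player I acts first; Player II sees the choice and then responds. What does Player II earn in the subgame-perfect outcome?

9

Player II best-responds to each possible Player I move:
- A → Player II plays c1 (best of 10, 7, 6); Player I gets 3.
- B → Player II plays c2 (best of -2, 4, -1); Player I gets -1.
- C → Player II plays c2 (best of 3, 9, -3); Player I gets 7.
- D → Player II plays c2 (best of 2, 8, 2); Player I gets 3.
Player I's induced payoffs are 3, -1, 7, 3, so Player I commits to C. Subgame-perfect outcome: (C, c2) with payoffs (7, 9).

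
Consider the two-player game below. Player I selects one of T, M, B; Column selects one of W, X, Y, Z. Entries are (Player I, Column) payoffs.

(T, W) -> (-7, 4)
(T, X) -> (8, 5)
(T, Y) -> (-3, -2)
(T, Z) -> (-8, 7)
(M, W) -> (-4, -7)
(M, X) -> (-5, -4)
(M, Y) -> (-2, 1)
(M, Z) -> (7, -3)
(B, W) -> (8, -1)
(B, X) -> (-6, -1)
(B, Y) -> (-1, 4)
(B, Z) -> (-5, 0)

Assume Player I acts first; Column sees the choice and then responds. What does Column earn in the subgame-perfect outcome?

4

Column best-responds to each possible Player I move:
- T → Column plays Z (best of 4, 5, -2, 7); Player I gets -8.
- M → Column plays Y (best of -7, -4, 1, -3); Player I gets -2.
- B → Column plays Y (best of -1, -1, 4, 0); Player I gets -1.
Player I's induced payoffs are -8, -2, -1, so Player I commits to B. Subgame-perfect outcome: (B, Y) with payoffs (-1, 4).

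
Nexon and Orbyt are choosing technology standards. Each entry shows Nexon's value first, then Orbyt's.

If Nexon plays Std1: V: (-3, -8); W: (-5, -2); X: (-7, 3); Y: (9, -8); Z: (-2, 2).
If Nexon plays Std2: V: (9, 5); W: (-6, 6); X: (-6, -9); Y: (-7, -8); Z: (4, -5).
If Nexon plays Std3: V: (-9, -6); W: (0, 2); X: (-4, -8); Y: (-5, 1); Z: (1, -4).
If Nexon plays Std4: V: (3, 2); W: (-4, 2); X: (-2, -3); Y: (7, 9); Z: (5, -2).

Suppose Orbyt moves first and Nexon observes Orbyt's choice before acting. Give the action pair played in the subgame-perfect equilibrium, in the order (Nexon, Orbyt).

(Std2, V)

Backward induction with Orbyt moving first.
- V: BR = Std2, leader payoff 5.
- W: BR = Std3, leader payoff 2.
- X: BR = Std4, leader payoff -3.
- Y: BR = Std1, leader payoff -8.
- Z: BR = Std4, leader payoff -2.
Among 5, 2, -3, -8, -2, the best is 5 at V. Subgame-perfect outcome: (Std2, V) with payoffs (9, 5).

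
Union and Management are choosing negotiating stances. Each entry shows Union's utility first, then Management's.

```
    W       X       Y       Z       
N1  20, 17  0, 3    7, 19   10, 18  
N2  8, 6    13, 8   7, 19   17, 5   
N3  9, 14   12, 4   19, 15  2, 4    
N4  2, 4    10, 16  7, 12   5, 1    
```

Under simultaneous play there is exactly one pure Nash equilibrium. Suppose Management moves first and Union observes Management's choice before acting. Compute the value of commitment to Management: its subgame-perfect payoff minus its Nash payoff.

2

Union best-responds to each possible Management move:
- W: Union compares 20, 8, 9, 2 and picks N1; Management would get 17.
- X: Union compares 0, 13, 12, 10 and picks N2; Management would get 8.
- Y: Union compares 7, 7, 19, 7 and picks N3; Management would get 15.
- Z: Union compares 10, 17, 2, 5 and picks N2; Management would get 5.
Among 17, 8, 15, 5, the best is 17 at W. Subgame-perfect outcome: (N1, W) with payoffs (20, 17).
Under simultaneous play:
Union's best replies: W→N1; X→N2; Y→N3; Z→N2.
Management's best replies: N1→Y; N2→Y; N3→Y; N4→X.
The unique mutual best reply is (N3, Y), giving (19, 15).
Management's commitment gain: 17 − 15 = 2.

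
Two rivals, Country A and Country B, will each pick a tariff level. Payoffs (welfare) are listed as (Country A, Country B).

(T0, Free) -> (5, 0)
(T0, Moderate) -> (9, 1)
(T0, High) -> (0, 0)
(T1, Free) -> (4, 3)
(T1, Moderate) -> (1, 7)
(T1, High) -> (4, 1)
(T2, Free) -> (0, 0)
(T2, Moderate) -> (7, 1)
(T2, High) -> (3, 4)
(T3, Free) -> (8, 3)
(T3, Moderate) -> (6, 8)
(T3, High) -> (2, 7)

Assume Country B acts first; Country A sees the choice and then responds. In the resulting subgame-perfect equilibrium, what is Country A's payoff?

Country A best-responds to each possible Country B move:
- Free → Country A plays T3 (best of 5, 4, 0, 8); Country B gets 3.
- Moderate → Country A plays T0 (best of 9, 1, 7, 6); Country B gets 1.
- High → Country A plays T1 (best of 0, 4, 3, 2); Country B gets 1.
Maximizing over 3, 1, 1, Country B chooses Free. Subgame-perfect outcome: (T3, Free) with payoffs (8, 3).

8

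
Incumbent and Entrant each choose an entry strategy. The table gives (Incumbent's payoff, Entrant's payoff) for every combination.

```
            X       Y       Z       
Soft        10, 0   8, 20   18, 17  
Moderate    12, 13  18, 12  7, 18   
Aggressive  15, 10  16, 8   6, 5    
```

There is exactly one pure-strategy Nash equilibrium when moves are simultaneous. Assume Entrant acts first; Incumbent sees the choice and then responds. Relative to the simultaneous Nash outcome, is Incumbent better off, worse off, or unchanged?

Incumbent best-responds to each possible Entrant move:
- X: BR = Aggressive, leader payoff 10.
- Y: BR = Moderate, leader payoff 12.
- Z: BR = Soft, leader payoff 17.
Maximizing over 10, 12, 17, Entrant chooses Z. Subgame-perfect outcome: (Soft, Z) with payoffs (18, 17).
Now find the simultaneous Nash equilibrium.
Incumbent's best replies: X→Aggressive; Y→Moderate; Z→Soft.
Entrant's best replies: Soft→Y; Moderate→Z; Aggressive→X.
The unique mutual best reply is (Aggressive, X), giving (15, 10).
Incumbent earns 18 sequentially versus 15 at the Nash outcome: better off.

better off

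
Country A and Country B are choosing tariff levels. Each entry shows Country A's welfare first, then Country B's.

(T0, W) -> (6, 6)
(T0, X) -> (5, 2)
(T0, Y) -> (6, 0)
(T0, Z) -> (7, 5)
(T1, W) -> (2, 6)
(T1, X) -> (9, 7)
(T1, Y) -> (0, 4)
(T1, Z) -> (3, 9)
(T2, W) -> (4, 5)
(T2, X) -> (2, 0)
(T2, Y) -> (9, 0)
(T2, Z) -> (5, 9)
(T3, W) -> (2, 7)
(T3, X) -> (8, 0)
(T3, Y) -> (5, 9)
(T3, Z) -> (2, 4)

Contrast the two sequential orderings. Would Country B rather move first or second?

first

If Country A leads: Country B's best replies are T0→W, T1→Z, T2→Z, T3→Y; Country A's induced payoffs 6, 3, 5, 5; outcome (T0, W), payoffs (6, 6).
If Country B leads: Country A's best replies are W→T0, X→T1, Y→T2, Z→T0; Country B's induced payoffs 6, 7, 0, 5; outcome (T1, X), payoffs (9, 7).
Country B gets 7 moving first and 6 moving second, so Country B prefers to move first.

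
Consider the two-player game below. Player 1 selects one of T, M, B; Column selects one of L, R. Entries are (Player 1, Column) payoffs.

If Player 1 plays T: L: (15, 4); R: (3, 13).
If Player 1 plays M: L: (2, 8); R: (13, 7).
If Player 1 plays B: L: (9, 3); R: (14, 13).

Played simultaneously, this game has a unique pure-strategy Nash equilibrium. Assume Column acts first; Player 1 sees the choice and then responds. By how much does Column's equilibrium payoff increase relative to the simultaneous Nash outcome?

Work backward from Player 1's decision.
- L → Player 1 plays T (best of 15, 2, 9); Column gets 4.
- R → Player 1 plays B (best of 3, 13, 14); Column gets 13.
Column's induced payoffs are 4, 13, so Column commits to R. Subgame-perfect outcome: (B, R) with payoffs (14, 13).
For the simultaneous game, intersect best replies.
Player 1's best replies: L→T; R→B.
Column's best replies: T→R; M→L; B→R.
Only (B, R) has each player best-responding; Nash payoffs (14, 13).
Column's commitment gain: 13 − 13 = 0.

0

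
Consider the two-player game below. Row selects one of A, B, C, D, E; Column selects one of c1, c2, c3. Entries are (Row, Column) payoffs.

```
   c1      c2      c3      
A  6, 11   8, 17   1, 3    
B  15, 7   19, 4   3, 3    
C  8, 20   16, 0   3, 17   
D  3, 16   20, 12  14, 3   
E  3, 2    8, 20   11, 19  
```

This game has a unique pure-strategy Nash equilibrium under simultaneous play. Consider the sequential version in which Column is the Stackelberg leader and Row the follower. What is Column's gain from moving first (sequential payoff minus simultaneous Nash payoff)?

5

Backward induction with Column moving first.
- c1: Row compares 6, 15, 8, 3, 3 and picks B; Column would get 7.
- c2: Row compares 8, 19, 16, 20, 8 and picks D; Column would get 12.
- c3: Row compares 1, 3, 3, 14, 11 and picks D; Column would get 3.
Among 7, 12, 3, the best is 12 at c2. Subgame-perfect outcome: (D, c2) with payoffs (20, 12).
For the simultaneous game, intersect best replies.
Row's best replies: c1→B; c2→D; c3→D.
Column's best replies: A→c2; B→c1; C→c1; D→c1; E→c2.
The unique mutual best reply is (B, c1), giving (15, 7).
Column's commitment gain: 12 − 7 = 5.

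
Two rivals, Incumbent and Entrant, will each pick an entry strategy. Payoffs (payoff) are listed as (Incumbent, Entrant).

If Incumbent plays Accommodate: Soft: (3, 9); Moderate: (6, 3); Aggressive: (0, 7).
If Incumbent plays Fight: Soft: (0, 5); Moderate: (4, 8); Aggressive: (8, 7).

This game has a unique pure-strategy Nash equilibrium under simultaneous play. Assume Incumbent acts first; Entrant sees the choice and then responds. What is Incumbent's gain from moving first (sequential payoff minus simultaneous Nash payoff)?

1

Work backward from Entrant's decision.
- Accommodate → Entrant plays Soft (best of 9, 3, 7); Incumbent gets 3.
- Fight → Entrant plays Moderate (best of 5, 8, 7); Incumbent gets 4.
Maximizing over 3, 4, Incumbent chooses Fight. Subgame-perfect outcome: (Fight, Moderate) with payoffs (4, 8).
Under simultaneous play:
Incumbent's best replies: Soft→Accommodate; Moderate→Accommodate; Aggressive→Fight.
Entrant's best replies: Accommodate→Soft; Fight→Moderate.
Only (Accommodate, Soft) has each player best-responding; Nash payoffs (3, 9).
Incumbent's commitment gain: 4 − 3 = 1.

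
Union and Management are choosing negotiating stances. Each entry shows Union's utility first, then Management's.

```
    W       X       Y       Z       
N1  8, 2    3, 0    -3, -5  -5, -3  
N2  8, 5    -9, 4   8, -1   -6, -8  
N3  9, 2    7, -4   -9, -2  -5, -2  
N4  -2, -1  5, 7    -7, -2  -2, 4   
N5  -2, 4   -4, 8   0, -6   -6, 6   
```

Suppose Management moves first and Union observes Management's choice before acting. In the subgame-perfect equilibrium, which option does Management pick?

Z

Work backward from Union's decision.
- W: BR = N3, leader payoff 2.
- X: BR = N3, leader payoff -4.
- Y: BR = N2, leader payoff -1.
- Z: BR = N4, leader payoff 4.
Management's induced payoffs are 2, -4, -1, 4, so Management commits to Z. Subgame-perfect outcome: (N4, Z) with payoffs (-2, 4).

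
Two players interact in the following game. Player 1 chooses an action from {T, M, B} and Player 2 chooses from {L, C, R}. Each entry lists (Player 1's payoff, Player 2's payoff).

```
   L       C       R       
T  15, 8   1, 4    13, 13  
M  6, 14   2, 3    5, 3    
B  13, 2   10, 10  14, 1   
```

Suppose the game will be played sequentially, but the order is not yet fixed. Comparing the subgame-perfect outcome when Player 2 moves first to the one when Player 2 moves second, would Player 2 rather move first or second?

If Player 1 leads: Player 2's best replies are T→R, M→L, B→C; Player 1's induced payoffs 13, 6, 10; outcome (T, R), payoffs (13, 13).
If Player 2 leads: Player 1's best replies are L→T, C→B, R→B; Player 2's induced payoffs 8, 10, 1; outcome (B, C), payoffs (10, 10).
Player 2 gets 10 moving first and 13 moving second, so Player 2 prefers to move second.

second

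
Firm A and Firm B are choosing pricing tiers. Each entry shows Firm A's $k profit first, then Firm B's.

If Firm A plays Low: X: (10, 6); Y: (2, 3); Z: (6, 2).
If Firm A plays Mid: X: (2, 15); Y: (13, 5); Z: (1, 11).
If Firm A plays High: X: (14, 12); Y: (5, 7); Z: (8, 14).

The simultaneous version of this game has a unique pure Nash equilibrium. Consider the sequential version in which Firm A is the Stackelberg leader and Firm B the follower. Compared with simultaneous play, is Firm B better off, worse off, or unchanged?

worse off

Solve by backward induction (Firm A leads).
- Low → Firm B plays X (best of 6, 3, 2); Firm A gets 10.
- Mid → Firm B plays X (best of 15, 5, 11); Firm A gets 2.
- High → Firm B plays Z (best of 12, 7, 14); Firm A gets 8.
Maximizing over 10, 2, 8, Firm A chooses Low. Subgame-perfect outcome: (Low, X) with payoffs (10, 6).
For the simultaneous game, intersect best replies.
Firm A's best replies: X→High; Y→Mid; Z→High.
Firm B's best replies: Low→X; Mid→X; High→Z.
Only (High, Z) has each player best-responding; Nash payoffs (8, 14).
Firm B earns 6 sequentially versus 14 at the Nash outcome: worse off.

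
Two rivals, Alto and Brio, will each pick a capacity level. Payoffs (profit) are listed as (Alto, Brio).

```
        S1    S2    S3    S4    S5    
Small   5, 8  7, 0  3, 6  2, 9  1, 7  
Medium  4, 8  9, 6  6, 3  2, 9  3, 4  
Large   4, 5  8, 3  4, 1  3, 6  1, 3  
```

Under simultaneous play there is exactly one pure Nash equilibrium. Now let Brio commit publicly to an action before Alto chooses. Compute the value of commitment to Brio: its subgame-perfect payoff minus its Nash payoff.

Work backward from Alto's decision.
- S1: Alto compares 5, 4, 4 and picks Small; Brio would get 8.
- S2: Alto compares 7, 9, 8 and picks Medium; Brio would get 6.
- S3: Alto compares 3, 6, 4 and picks Medium; Brio would get 3.
- S4: Alto compares 2, 2, 3 and picks Large; Brio would get 6.
- S5: Alto compares 1, 3, 1 and picks Medium; Brio would get 4.
Among 8, 6, 3, 6, 4, the best is 8 at S1. Subgame-perfect outcome: (Small, S1) with payoffs (5, 8).
For the simultaneous game, intersect best replies.
Alto's best replies: S1→Small; S2→Medium; S3→Medium; S4→Large; S5→Medium.
Brio's best replies: Small→S4; Medium→S4; Large→S4.
Only (Large, S4) has each player best-responding; Nash payoffs (3, 6).
Brio's commitment gain: 8 − 6 = 2.

2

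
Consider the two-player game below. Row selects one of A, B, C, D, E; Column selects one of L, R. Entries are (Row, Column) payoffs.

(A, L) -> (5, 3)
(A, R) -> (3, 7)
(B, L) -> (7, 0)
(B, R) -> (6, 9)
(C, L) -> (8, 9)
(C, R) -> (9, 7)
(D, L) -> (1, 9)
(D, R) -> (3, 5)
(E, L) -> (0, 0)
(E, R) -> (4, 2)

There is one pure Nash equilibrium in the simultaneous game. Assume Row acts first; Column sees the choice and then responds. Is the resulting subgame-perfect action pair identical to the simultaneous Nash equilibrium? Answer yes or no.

Work backward from Column's decision.
- A: Column compares 3, 7 and picks R; Row would get 3.
- B: Column compares 0, 9 and picks R; Row would get 6.
- C: Column compares 9, 7 and picks L; Row would get 8.
- D: Column compares 9, 5 and picks L; Row would get 1.
- E: Column compares 0, 2 and picks R; Row would get 4.
Maximizing over 3, 6, 8, 1, 4, Row chooses C. Subgame-perfect outcome: (C, L) with payoffs (8, 9).
Under simultaneous play:
Row's best replies: L→C; R→C.
Column's best replies: A→R; B→R; C→L; D→L; E→R.
The unique mutual best reply is (C, L), giving (8, 9).
Sequential outcome (C, L) coincides with the Nash profile (C, L).

yes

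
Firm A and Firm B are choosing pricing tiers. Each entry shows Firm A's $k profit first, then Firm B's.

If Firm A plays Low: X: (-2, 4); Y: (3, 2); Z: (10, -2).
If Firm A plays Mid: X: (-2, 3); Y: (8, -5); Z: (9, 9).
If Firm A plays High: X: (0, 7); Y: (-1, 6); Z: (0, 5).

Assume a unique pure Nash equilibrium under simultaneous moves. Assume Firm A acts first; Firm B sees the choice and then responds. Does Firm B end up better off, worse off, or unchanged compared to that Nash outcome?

Firm B best-responds to each possible Firm A move:
- Low: BR = X, leader payoff -2.
- Mid: BR = Z, leader payoff 9.
- High: BR = X, leader payoff 0.
Maximizing over -2, 9, 0, Firm A chooses Mid. Subgame-perfect outcome: (Mid, Z) with payoffs (9, 9).
For the simultaneous game, intersect best replies.
Firm A's best replies: X→High; Y→Mid; Z→Low.
Firm B's best replies: Low→X; Mid→Z; High→X.
The unique mutual best reply is (High, X), giving (0, 7).
Firm B earns 9 sequentially versus 7 at the Nash outcome: better off.

better off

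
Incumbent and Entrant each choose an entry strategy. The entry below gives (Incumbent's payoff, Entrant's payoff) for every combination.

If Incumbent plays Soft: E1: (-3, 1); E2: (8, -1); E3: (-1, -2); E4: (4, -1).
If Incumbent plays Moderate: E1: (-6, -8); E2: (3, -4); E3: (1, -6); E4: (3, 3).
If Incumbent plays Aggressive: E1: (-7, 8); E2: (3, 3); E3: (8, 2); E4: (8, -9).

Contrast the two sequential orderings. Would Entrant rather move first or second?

If Incumbent leads: Entrant's best replies are Soft→E1, Moderate→E4, Aggressive→E1; Incumbent's induced payoffs -3, 3, -7; outcome (Moderate, E4), payoffs (3, 3).
If Entrant leads: Incumbent's best replies are E1→Soft, E2→Soft, E3→Aggressive, E4→Aggressive; Entrant's induced payoffs 1, -1, 2, -9; outcome (Aggressive, E3), payoffs (8, 2).
Entrant gets 2 moving first and 3 moving second, so Entrant prefers to move second.

second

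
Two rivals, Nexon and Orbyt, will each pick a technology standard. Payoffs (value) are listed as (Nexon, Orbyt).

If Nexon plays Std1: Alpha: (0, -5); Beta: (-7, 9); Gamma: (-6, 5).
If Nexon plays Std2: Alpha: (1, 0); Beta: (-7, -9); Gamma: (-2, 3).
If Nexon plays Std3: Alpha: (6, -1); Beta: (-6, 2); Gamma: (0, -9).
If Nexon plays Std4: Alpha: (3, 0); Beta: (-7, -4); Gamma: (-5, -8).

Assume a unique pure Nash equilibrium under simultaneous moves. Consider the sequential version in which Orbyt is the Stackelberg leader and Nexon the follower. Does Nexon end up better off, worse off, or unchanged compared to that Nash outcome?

Work backward from Nexon's decision.
- Alpha: Nexon compares 0, 1, 6, 3 and picks Std3; Orbyt would get -1.
- Beta: Nexon compares -7, -7, -6, -7 and picks Std3; Orbyt would get 2.
- Gamma: Nexon compares -6, -2, 0, -5 and picks Std3; Orbyt would get -9.
Orbyt's induced payoffs are -1, 2, -9, so Orbyt commits to Beta. Subgame-perfect outcome: (Std3, Beta) with payoffs (-6, 2).
Under simultaneous play:
Nexon's best replies: Alpha→Std3; Beta→Std3; Gamma→Std3.
Orbyt's best replies: Std1→Beta; Std2→Gamma; Std3→Beta; Std4→Alpha.
Only (Std3, Beta) has each player best-responding; Nash payoffs (-6, 2).
Nexon earns -6 sequentially versus -6 at the Nash outcome: unchanged.

unchanged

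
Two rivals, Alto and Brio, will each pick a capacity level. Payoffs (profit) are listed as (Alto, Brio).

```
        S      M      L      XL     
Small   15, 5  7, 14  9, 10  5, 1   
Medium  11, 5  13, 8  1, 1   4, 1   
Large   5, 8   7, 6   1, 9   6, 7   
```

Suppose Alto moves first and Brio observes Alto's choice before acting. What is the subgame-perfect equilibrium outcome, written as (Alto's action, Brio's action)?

(Medium, M)

Backward induction with Alto moving first.
- Small: Brio compares 5, 14, 10, 1 and picks M; Alto would get 7.
- Medium: Brio compares 5, 8, 1, 1 and picks M; Alto would get 13.
- Large: Brio compares 8, 6, 9, 7 and picks L; Alto would get 1.
Maximizing over 7, 13, 1, Alto chooses Medium. Subgame-perfect outcome: (Medium, M) with payoffs (13, 8).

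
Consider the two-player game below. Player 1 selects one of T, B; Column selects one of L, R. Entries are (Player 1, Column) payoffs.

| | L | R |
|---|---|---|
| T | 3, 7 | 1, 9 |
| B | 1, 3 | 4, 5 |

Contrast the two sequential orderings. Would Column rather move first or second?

If Player 1 leads: Column's best replies are T→R, B→R; Player 1's induced payoffs 1, 4; outcome (B, R), payoffs (4, 5).
If Column leads: Player 1's best replies are L→T, R→B; Column's induced payoffs 7, 5; outcome (T, L), payoffs (3, 7).
Column gets 7 moving first and 5 moving second, so Column prefers to move first.

first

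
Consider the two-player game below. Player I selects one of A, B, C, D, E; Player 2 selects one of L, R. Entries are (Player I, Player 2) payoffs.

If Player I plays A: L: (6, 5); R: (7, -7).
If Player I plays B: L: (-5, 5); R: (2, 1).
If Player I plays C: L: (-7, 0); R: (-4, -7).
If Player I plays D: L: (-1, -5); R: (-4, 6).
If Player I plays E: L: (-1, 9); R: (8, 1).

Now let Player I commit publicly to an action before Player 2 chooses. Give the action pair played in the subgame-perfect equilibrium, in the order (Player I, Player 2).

(A, L)

Backward induction with Player I moving first.
- A → Player 2 plays L (best of 5, -7); Player I gets 6.
- B → Player 2 plays L (best of 5, 1); Player I gets -5.
- C → Player 2 plays L (best of 0, -7); Player I gets -7.
- D → Player 2 plays R (best of -5, 6); Player I gets -4.
- E → Player 2 plays L (best of 9, 1); Player I gets -1.
Among 6, -5, -7, -4, -1, the best is 6 at A. Subgame-perfect outcome: (A, L) with payoffs (6, 5).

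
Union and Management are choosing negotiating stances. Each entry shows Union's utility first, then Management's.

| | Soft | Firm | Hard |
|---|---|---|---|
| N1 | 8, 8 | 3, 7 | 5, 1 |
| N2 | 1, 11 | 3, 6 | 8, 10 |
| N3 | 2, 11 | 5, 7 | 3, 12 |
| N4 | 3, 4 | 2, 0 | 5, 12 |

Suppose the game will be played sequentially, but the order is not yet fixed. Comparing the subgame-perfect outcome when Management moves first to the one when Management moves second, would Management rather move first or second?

first

If Union leads: Management's best replies are N1→Soft, N2→Soft, N3→Hard, N4→Hard; Union's induced payoffs 8, 1, 3, 5; outcome (N1, Soft), payoffs (8, 8).
If Management leads: Union's best replies are Soft→N1, Firm→N3, Hard→N2; Management's induced payoffs 8, 7, 10; outcome (N2, Hard), payoffs (8, 10).
Management gets 10 moving first and 8 moving second, so Management prefers to move first.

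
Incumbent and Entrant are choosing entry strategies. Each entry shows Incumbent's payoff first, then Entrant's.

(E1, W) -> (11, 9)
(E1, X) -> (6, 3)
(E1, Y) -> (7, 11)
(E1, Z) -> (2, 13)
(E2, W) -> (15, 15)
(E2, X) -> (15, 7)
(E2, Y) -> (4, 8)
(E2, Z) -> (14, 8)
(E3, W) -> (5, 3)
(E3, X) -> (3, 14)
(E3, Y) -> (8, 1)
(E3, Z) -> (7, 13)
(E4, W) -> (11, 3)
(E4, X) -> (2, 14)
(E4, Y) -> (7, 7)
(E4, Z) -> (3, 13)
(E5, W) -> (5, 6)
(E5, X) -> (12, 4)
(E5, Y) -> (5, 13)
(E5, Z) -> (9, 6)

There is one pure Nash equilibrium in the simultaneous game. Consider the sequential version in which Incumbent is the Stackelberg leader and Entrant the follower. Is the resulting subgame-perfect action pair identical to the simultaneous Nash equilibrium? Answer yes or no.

yes

Backward induction with Incumbent moving first.
- E1 → Entrant plays Z (best of 9, 3, 11, 13); Incumbent gets 2.
- E2 → Entrant plays W (best of 15, 7, 8, 8); Incumbent gets 15.
- E3 → Entrant plays X (best of 3, 14, 1, 13); Incumbent gets 3.
- E4 → Entrant plays X (best of 3, 14, 7, 13); Incumbent gets 2.
- E5 → Entrant plays Y (best of 6, 4, 13, 6); Incumbent gets 5.
Incumbent's induced payoffs are 2, 15, 3, 2, 5, so Incumbent commits to E2. Subgame-perfect outcome: (E2, W) with payoffs (15, 15).
Under simultaneous play:
Incumbent's best replies: W→E2; X→E2; Y→E3; Z→E2.
Entrant's best replies: E1→Z; E2→W; E3→X; E4→X; E5→Y.
Only (E2, W) has each player best-responding; Nash payoffs (15, 15).
Sequential outcome (E2, W) coincides with the Nash profile (E2, W).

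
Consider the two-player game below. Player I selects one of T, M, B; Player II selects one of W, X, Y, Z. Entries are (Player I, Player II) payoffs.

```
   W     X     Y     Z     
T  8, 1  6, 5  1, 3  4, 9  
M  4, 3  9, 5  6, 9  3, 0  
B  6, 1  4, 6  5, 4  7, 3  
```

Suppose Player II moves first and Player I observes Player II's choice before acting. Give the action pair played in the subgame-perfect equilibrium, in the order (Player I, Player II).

Solve by backward induction (Player II leads).
- W: Player I compares 8, 4, 6 and picks T; Player II would get 1.
- X: Player I compares 6, 9, 4 and picks M; Player II would get 5.
- Y: Player I compares 1, 6, 5 and picks M; Player II would get 9.
- Z: Player I compares 4, 3, 7 and picks B; Player II would get 3.
Among 1, 5, 9, 3, the best is 9 at Y. Subgame-perfect outcome: (M, Y) with payoffs (6, 9).

(M, Y)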